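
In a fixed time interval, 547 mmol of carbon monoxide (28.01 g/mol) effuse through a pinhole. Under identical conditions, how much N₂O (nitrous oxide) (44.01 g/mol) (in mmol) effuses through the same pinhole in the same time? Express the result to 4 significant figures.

By Graham's law, rate_N₂O/rate_CO = √(M_CO/M_N₂O) = √(28.01/44.01) = √0.6364 = 0.7978.
So the amount for N₂O is 547 × 0.7978 = 436.4 mmol.

436.4 mmol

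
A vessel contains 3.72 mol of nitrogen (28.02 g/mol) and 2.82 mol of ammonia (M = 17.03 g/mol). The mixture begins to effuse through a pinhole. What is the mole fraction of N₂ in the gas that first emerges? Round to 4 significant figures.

Rate_i ∝ x_i/√M_i (Graham's law weighted by mole fraction), so the effusate composition follows n_i/√M_i.
So x_N₂ in the escaping gas = (n_N₂/√M_N₂) / Σ(n_i/√M_i)
= (3.72/√28.02) / (3.72/√28.02 + 2.82/√17.03) = 0.7028/(0.7028 + 0.6833) = 0.5070.

0.5070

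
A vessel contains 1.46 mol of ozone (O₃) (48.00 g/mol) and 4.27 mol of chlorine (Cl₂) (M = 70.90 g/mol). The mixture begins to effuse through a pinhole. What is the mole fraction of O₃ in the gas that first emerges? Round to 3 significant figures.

Each component's effusion rate ∝ (its partial pressure)·(1/√M) ∝ n_i/√M_i.
Mole fraction of O₃ in the effusate = (n_O₃/√M_O₃) / (n_O₃/√M_O₃ + n_Cl₂/√M_Cl₂)
= (1.46/√48.00) / (1.46/√48.00 + 4.27/√70.90) = 0.2107/(0.2107 + 0.5071) = 0.294.

0.294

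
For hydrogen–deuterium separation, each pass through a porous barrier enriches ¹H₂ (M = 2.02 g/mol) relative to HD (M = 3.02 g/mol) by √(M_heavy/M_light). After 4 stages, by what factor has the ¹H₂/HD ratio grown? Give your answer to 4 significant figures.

2.235

Overall factor = α^4 with α = √(3.02/2.02), i.e. (3.02/2.02)^(4/2).
= 1.49505^2 = 2.235.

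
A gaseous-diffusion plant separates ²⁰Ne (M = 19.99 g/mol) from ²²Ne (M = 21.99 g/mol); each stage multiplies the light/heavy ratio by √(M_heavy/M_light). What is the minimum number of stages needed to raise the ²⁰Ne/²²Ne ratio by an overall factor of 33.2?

74

Single-stage factor α = √(21.99/19.99), so ln α = ½ ln(1.10005) = 0.04768.
Need α^N ≥ 33.2 ⇒ N ≥ ln(33.2) / ln α = 3.503 / 0.04768 = 73.46.
So at least 74 stages are needed.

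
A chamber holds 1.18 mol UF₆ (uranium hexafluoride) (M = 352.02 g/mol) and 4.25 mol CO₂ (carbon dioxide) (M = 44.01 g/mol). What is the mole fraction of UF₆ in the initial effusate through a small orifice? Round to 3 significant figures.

Effusion rate of each component ∝ n_i/√M_i (partial pressure × 1/√M).
x_UF₆(eff) = (n_UF₆/√M_UF₆) / (n_UF₆/√M_UF₆ + n_CO₂/√M_CO₂)
= (1.18/√352.02) / (1.18/√352.02 + 4.25/√44.01) = 0.06289/(0.06289 + 0.6406) = 0.0894.

0.0894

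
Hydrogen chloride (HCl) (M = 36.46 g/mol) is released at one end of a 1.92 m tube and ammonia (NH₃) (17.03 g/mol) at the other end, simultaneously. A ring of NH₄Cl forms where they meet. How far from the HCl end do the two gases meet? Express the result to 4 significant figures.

0.7795 m

Graham's law gives d_HCl/d_NH₃ = rate_HCl/rate_NH₃ = √(M_NH₃/M_HCl) = √(17.03/36.46) = 0.6834.
With d_HCl + d_NH₃ = 1.92 m, d_NH₃ = 1.92/(1 + 0.6834) = 1.141 m.
d_HCl = 1.92 − 1.141 = 0.7795 m.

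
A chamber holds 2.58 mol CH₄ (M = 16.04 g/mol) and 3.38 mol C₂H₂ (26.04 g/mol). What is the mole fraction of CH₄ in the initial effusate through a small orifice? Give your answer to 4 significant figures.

Effusion rate of each component ∝ n_i/√M_i (partial pressure × 1/√M).
x_CH₄(eff) = (n_CH₄/√M_CH₄) / (n_CH₄/√M_CH₄ + n_C₂H₂/√M_C₂H₂)
= (2.58/√16.04) / (2.58/√16.04 + 3.38/√26.04) = 0.6442/(0.6442 + 0.6624) = 0.4930.

0.4930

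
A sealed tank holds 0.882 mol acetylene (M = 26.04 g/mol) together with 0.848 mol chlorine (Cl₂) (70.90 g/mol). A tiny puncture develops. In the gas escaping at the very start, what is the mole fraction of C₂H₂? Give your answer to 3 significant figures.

0.632

Effusion rate of each component ∝ n_i/√M_i (partial pressure × 1/√M).
x_C₂H₂(eff) = (n_C₂H₂/√M_C₂H₂) / (n_C₂H₂/√M_C₂H₂ + n_Cl₂/√M_Cl₂)
= (0.882/√26.04) / (0.882/√26.04 + 0.848/√70.90) = 0.1728/(0.1728 + 0.1007) = 0.632.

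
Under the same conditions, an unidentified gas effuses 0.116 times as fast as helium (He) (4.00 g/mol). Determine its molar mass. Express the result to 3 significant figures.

From Graham's law, rate_X/rate_He = √(M_He/M_X).
0.116 = √(4.00/M_X)
M_X = 4.00 / 0.116² = 4.00 / 0.01346 = 297 g/mol

297 g/mol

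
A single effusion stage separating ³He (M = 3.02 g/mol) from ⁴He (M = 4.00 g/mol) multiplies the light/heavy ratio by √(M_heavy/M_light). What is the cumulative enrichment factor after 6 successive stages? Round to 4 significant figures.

Each stage multiplies the ratio by α = √(4.00/3.02), so after 6 stages the overall factor is α^6 = (4.00/3.02)^(6/2).
= 1.32450^3 = 2.324.

2.324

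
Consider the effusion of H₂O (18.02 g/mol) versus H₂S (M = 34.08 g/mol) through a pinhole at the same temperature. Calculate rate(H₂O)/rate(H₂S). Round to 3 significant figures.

1.38

Since effusion rate ∝ 1/√M, rate_H₂O/rate_H₂S = √(M_H₂S/M_H₂O) = √(34.08/18.02) = √1.891 = 1.38.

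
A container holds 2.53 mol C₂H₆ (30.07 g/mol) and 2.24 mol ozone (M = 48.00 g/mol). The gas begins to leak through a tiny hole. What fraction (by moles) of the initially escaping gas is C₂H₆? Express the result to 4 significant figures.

0.5880

The effusion rate of species i is ∝ p_i/√M_i ∝ n_i/√M_i.
x_C₂H₆(eff) = (n_C₂H₆/√M_C₂H₆) / (n_C₂H₆/√M_C₂H₆ + n_O₃/√M_O₃)
= (2.53/√30.07) / (2.53/√30.07 + 2.24/√48.00) = 0.4614/(0.4614 + 0.3233) = 0.5880.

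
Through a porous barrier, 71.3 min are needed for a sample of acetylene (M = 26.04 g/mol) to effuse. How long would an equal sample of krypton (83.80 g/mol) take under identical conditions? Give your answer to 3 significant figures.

From Graham's law, t_Kr/t_C₂H₂ = √(M_Kr/M_C₂H₂) = √(83.80/26.04) = √3.218 = 1.794.
So the time for Kr is 71.3 × 1.794 = 128 min.

128 min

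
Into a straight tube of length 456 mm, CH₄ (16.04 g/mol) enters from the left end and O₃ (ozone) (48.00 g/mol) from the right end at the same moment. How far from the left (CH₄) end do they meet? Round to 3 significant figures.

289 mm

Distances travelled in equal time are proportional to diffusion rates, so d_CH₄/d_O₃ = √(M_O₃/M_CH₄) = √(48.00/16.04) = 1.730.
With d_CH₄ + d_O₃ = 456 mm, d_O₃ = 456/(1 + 1.730) = 167.0 mm.
d_CH₄ = 456 − 167.0 = 289 mm.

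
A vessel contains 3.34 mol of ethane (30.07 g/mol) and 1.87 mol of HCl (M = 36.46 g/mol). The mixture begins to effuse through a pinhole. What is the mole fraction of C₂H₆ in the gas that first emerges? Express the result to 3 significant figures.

0.663

The effusion rate of species i is ∝ p_i/√M_i ∝ n_i/√M_i.
x_C₂H₆(eff) = (n_C₂H₆/√M_C₂H₆) / (n_C₂H₆/√M_C₂H₆ + n_HCl/√M_HCl)
= (3.34/√30.07) / (3.34/√30.07 + 1.87/√36.46) = 0.6091/(0.6091 + 0.3097) = 0.663.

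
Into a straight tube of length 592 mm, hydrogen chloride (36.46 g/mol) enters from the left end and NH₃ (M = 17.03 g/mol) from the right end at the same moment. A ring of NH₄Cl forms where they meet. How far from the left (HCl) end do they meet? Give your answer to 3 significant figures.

Graham's law gives d_HCl/d_NH₃ = rate_HCl/rate_NH₃ = √(M_NH₃/M_HCl) = √(17.03/36.46) = 0.6834.
With d_HCl + d_NH₃ = 592 mm, d_NH₃ = 592/(1 + 0.6834) = 351.7 mm.
d_HCl = 592 − 351.7 = 240 mm.

240 mm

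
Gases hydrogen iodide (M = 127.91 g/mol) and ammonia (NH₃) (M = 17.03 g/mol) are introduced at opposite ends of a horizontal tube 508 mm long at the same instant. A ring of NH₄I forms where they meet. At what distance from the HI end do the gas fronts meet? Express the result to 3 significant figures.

Distances travelled in equal time are proportional to diffusion rates, so d_HI/d_NH₃ = √(M_NH₃/M_HI) = √(17.03/127.91) = 0.3649.
With d_HI + d_NH₃ = 508 mm, d_NH₃ = 508/(1 + 0.3649) = 372.2 mm.
d_HI = 508 − 372.2 = 136 mm.

136 mm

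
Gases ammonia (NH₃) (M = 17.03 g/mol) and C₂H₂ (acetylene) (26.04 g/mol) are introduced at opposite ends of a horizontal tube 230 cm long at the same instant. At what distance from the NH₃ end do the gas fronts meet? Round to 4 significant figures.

127.2 cm

The fronts meet when d_NH₃ + d_C₂H₂ = L with d_NH₃/d_C₂H₂ = √(M_C₂H₂/M_NH₃) (Graham's law). Here √(M_C₂H₂/M_NH₃) = √(26.04/17.03) = 1.237.
With d_NH₃ + d_C₂H₂ = 230 cm, d_C₂H₂ = 230/(1 + 1.237) = 102.8 cm.
d_NH₃ = 230 − 102.8 = 127.2 cm.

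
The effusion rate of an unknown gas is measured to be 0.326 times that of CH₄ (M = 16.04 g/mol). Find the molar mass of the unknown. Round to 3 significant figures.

By Graham's law, rate_X/rate_CH₄ = √(M_CH₄/M_X).
0.326 = √(16.04/M_X)
M_X = 16.04 / 0.326² = 16.04 / 0.1063 = 151 g/mol

151 g/mol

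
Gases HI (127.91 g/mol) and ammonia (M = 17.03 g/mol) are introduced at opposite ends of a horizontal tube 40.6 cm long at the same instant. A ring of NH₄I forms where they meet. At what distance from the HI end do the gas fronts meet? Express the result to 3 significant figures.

10.9 cm

Distances travelled in equal time are proportional to diffusion rates, so d_HI/d_NH₃ = √(M_NH₃/M_HI) = √(17.03/127.91) = 0.3649.
With d_HI + d_NH₃ = 40.6 cm, d_NH₃ = 40.6/(1 + 0.3649) = 29.75 cm.
d_HI = 40.6 − 29.75 = 10.9 cm.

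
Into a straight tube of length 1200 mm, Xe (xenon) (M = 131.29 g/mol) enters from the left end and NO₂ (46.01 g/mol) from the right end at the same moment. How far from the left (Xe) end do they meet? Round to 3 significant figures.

446 mm

The fronts meet when d_Xe + d_NO₂ = L with d_Xe/d_NO₂ = √(M_NO₂/M_Xe) (Graham's law). Here √(M_NO₂/M_Xe) = √(46.01/131.29) = 0.5920.
With d_Xe + d_NO₂ = 1200 mm, d_NO₂ = 1200/(1 + 0.5920) = 753.8 mm.
d_Xe = 1200 − 753.8 = 446 mm.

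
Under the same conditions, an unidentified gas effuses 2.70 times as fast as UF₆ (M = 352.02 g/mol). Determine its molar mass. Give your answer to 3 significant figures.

Since effusion rate ∝ 1/√M, rate_X/rate_UF₆ = √(M_UF₆/M_X).
2.70 = √(352.02/M_X)
M_X = 352.02 / 2.70² = 352.02 / 7.290 = 48.3 g/mol

48.3 g/mol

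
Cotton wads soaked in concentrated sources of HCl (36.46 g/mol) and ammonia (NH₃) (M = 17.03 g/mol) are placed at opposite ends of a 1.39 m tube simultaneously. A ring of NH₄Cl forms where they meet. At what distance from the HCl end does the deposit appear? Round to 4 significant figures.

Graham's law gives d_HCl/d_NH₃ = rate_HCl/rate_NH₃ = √(M_NH₃/M_HCl) = √(17.03/36.46) = 0.6834.
With d_HCl + d_NH₃ = 1.39 m, d_NH₃ = 1.39/(1 + 0.6834) = 0.8257 m.
d_HCl = 1.39 − 0.8257 = 0.5643 m.

0.5643 m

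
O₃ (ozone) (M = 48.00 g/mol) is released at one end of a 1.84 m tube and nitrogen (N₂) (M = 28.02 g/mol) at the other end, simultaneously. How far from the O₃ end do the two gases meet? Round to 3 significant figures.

0.797 m

In equal time, each gas travels a distance ∝ its rate ∝ 1/√M, so d_O₃/d_N₂ = √(M_N₂/M_O₃) = √(28.02/48.00) = 0.7640.
With d_O₃ + d_N₂ = 1.84 m, d_N₂ = 1.84/(1 + 0.7640) = 1.043 m.
d_O₃ = 1.84 − 1.043 = 0.797 m.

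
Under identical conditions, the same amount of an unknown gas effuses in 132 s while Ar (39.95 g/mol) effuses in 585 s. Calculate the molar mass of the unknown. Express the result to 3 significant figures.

By Graham's law, t_X/t_Ar = √(M_X/M_Ar).
132/585 = 0.2256 = √(M_X/39.95)
M_X = 39.95 × 0.2256² = 39.95 × 0.05091 = 2.03 g/mol

2.03 g/mol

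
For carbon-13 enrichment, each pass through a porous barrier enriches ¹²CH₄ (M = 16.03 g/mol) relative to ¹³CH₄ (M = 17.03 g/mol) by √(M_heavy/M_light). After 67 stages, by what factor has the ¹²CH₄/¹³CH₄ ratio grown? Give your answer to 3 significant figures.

7.59

The single-stage factor is √(M_heavy/M_light), so 67 stages give [√(17.03/16.03)]^67 = (17.03/16.03)^(67/2).
= 1.06238^(67/2) = 7.59.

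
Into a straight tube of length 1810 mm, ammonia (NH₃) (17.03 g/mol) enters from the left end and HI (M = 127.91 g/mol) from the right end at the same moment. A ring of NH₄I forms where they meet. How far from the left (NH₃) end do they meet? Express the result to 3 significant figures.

In equal time, each gas travels a distance ∝ its rate ∝ 1/√M, so d_NH₃/d_HI = √(M_HI/M_NH₃) = √(127.91/17.03) = 2.741.
With d_NH₃ + d_HI = 1810 mm, d_HI = 1810/(1 + 2.741) = 483.9 mm.
d_NH₃ = 1810 − 483.9 = 1330 mm.

1330 mm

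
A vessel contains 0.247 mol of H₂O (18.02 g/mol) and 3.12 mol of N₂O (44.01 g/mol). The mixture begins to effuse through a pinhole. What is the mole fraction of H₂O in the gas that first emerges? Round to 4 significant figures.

The effusion rate of species i is ∝ p_i/√M_i ∝ n_i/√M_i.
x_H₂O(eff) = (n_H₂O/√M_H₂O) / (n_H₂O/√M_H₂O + n_N₂O/√M_N₂O)
= (0.247/√18.02) / (0.247/√18.02 + 3.12/√44.01) = 0.05819/(0.05819 + 0.4703) = 0.1101.

0.1101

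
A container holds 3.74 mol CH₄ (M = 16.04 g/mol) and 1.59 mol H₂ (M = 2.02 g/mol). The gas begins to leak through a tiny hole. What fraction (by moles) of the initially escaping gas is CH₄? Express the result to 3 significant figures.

Rate_i ∝ x_i/√M_i (Graham's law weighted by mole fraction), so the effusate composition follows n_i/√M_i.
Mole fraction of CH₄ in the effusate = (n_CH₄/√M_CH₄) / (n_CH₄/√M_CH₄ + n_H₂/√M_H₂)
= (3.74/√16.04) / (3.74/√16.04 + 1.59/√2.02) = 0.9338/(0.9338 + 1.119) = 0.455.

0.455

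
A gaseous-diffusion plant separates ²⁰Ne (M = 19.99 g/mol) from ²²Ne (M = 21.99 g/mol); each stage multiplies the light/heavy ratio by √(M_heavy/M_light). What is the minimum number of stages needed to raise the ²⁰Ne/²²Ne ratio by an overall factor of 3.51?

Per stage α = (21.99/19.99)^(1/2) = 1.10005^0.5, giving ln α = 0.04768.
Need α^N ≥ 3.51 ⇒ N ≥ ln(3.51) / ln α = 1.256 / 0.04768 = 26.34.
So at least 27 stages are needed.

27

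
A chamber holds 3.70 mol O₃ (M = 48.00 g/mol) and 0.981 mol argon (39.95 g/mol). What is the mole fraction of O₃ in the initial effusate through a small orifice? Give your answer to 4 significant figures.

Rate_i ∝ x_i/√M_i (Graham's law weighted by mole fraction), so the effusate composition follows n_i/√M_i.
x_O₃(eff) = (n_O₃/√M_O₃) / (n_O₃/√M_O₃ + n_Ar/√M_Ar)
= (3.70/√48.00) / (3.70/√48.00 + 0.981/√39.95) = 0.5340/(0.5340 + 0.1552) = 0.7748.

0.7748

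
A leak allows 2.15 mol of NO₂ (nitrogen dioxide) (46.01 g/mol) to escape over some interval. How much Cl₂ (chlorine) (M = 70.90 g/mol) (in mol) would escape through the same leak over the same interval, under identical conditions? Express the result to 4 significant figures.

1.732 mol

Graham's law gives rate_Cl₂/rate_NO₂ = √(M_NO₂/M_Cl₂) = √(46.01/70.90) = √0.6489 = 0.8056.
So the amount for Cl₂ is 2.15 × 0.8056 = 1.732 mol.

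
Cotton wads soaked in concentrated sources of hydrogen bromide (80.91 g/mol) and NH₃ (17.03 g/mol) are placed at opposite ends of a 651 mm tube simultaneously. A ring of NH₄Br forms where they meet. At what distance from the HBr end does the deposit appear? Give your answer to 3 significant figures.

205 mm

Graham's law gives d_HBr/d_NH₃ = rate_HBr/rate_NH₃ = √(M_NH₃/M_HBr) = √(17.03/80.91) = 0.4588.
With d_HBr + d_NH₃ = 651 mm, d_NH₃ = 651/(1 + 0.4588) = 446.3 mm.
d_HBr = 651 − 446.3 = 205 mm.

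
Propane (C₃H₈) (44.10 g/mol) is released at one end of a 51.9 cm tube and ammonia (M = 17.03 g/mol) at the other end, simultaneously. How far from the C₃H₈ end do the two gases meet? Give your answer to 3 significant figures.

19.9 cm

The fronts meet when d_C₃H₈ + d_NH₃ = L with d_C₃H₈/d_NH₃ = √(M_NH₃/M_C₃H₈) (Graham's law). Here √(M_NH₃/M_C₃H₈) = √(17.03/44.10) = 0.6214.
With d_C₃H₈ + d_NH₃ = 51.9 cm, d_NH₃ = 51.9/(1 + 0.6214) = 32.01 cm.
d_C₃H₈ = 51.9 − 32.01 = 19.9 cm.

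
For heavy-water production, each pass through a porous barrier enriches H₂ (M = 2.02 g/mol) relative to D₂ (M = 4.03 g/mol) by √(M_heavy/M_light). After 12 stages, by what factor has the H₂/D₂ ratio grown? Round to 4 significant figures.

Each stage multiplies the ratio by α = √(4.03/2.02), so after 12 stages the overall factor is α^12 = (4.03/2.02)^(12/2).
= 1.99505^6 = 63.06.

63.06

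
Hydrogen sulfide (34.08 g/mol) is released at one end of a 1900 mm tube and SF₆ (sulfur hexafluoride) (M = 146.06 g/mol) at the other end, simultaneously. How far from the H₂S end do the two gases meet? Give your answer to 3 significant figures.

Graham's law gives d_H₂S/d_SF₆ = rate_H₂S/rate_SF₆ = √(M_SF₆/M_H₂S) = √(146.06/34.08) = 2.070.
With d_H₂S + d_SF₆ = 1900 mm, d_SF₆ = 1900/(1 + 2.070) = 618.8 mm.
d_H₂S = 1900 − 618.8 = 1280 mm.

1280 mm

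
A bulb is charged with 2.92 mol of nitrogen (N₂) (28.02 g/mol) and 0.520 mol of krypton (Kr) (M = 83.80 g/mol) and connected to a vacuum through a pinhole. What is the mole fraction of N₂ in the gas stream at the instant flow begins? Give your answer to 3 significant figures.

0.907

The effusion rate of species i is ∝ p_i/√M_i ∝ n_i/√M_i.
Mole fraction of N₂ in the effusate = (n_N₂/√M_N₂) / (n_N₂/√M_N₂ + n_Kr/√M_Kr)
= (2.92/√28.02) / (2.92/√28.02 + 0.520/√83.80) = 0.5516/(0.5516 + 0.05680) = 0.907.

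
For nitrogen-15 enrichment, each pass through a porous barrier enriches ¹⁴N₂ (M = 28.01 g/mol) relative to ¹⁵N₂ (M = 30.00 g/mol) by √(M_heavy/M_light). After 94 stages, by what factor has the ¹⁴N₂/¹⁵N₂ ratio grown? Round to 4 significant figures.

25.18

Each stage multiplies the ratio by α = √(30.00/28.01), so after 94 stages the overall factor is α^94 = (30.00/28.01)^(94/2).
= 1.07105^47 = 25.18.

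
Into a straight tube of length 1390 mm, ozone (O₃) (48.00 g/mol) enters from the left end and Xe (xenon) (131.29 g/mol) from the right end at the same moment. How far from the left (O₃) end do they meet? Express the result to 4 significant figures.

Distances travelled in equal time are proportional to diffusion rates, so d_O₃/d_Xe = √(M_Xe/M_O₃) = √(131.29/48.00) = 1.654.
With d_O₃ + d_Xe = 1390 mm, d_Xe = 1390/(1 + 1.654) = 523.8 mm.
d_O₃ = 1390 − 523.8 = 866.2 mm.

866.2 mm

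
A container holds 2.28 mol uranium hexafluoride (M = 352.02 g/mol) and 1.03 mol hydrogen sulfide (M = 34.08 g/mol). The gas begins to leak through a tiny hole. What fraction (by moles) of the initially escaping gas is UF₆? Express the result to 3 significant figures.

Effusion rate of each component ∝ n_i/√M_i (partial pressure × 1/√M).
x_UF₆(eff) = (n_UF₆/√M_UF₆) / (n_UF₆/√M_UF₆ + n_H₂S/√M_H₂S)
= (2.28/√352.02) / (2.28/√352.02 + 1.03/√34.08) = 0.1215/(0.1215 + 0.1764) = 0.408.

0.408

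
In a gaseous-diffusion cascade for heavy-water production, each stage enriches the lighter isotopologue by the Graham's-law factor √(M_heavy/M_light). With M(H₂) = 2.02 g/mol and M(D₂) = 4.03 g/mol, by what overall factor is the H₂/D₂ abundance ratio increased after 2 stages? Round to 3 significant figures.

The single-stage factor is √(M_heavy/M_light), so 2 stages give [√(4.03/2.02)]^2 = (4.03/2.02)^(2/2).
= 1.99505^1 = 2.00.

2.00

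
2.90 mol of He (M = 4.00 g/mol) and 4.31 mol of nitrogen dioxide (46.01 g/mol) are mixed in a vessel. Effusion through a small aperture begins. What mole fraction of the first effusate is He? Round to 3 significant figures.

Each component's effusion rate ∝ (its partial pressure)·(1/√M) ∝ n_i/√M_i.
x_He(eff) = (n_He/√M_He) / (n_He/√M_He + n_NO₂/√M_NO₂)
= (2.90/√4.00) / (2.90/√4.00 + 4.31/√46.01) = 1.450/(1.450 + 0.6354) = 0.695.

0.695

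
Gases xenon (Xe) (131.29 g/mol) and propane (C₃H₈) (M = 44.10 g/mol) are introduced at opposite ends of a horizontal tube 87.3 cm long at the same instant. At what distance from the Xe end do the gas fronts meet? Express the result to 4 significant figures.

32.03 cm

Distances travelled in equal time are proportional to diffusion rates, so d_Xe/d_C₃H₈ = √(M_C₃H₈/M_Xe) = √(44.10/131.29) = 0.5796.
With d_Xe + d_C₃H₈ = 87.3 cm, d_C₃H₈ = 87.3/(1 + 0.5796) = 55.27 cm.
d_Xe = 87.3 − 55.27 = 32.03 cm.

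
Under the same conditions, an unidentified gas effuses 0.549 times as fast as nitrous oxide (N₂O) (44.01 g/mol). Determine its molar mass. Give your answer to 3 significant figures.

146 g/mol

Since effusion rate ∝ 1/√M, rate_X/rate_N₂O = √(M_N₂O/M_X).
0.549 = √(44.01/M_X)
M_X = 44.01 / 0.549² = 44.01 / 0.3014 = 146 g/mol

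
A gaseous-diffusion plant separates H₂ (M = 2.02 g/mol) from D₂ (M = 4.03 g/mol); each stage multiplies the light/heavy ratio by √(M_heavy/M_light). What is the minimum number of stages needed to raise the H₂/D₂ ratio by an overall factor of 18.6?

Single-stage factor α = √(4.03/2.02), so ln α = ½ ln(1.99505) = 0.3453.
Need α^N ≥ 18.6 ⇒ N ≥ ln(18.6) / ln α = 2.923 / 0.3453 = 8.46.
Rounding up, N = 9 stages.

9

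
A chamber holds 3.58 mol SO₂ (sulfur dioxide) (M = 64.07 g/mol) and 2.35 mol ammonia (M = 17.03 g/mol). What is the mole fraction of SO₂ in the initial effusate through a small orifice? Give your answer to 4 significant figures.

The effusion rate of species i is ∝ p_i/√M_i ∝ n_i/√M_i.
x_SO₂(eff) = (n_SO₂/√M_SO₂) / (n_SO₂/√M_SO₂ + n_NH₃/√M_NH₃)
= (3.58/√64.07) / (3.58/√64.07 + 2.35/√17.03) = 0.4473/(0.4473 + 0.5695) = 0.4399.

0.4399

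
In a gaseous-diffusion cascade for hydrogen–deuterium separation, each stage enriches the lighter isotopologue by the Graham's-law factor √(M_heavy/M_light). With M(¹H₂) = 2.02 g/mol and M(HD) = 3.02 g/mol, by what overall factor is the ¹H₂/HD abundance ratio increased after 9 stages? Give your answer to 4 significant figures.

6.109

Each stage multiplies the ratio by α = √(3.02/2.02), so after 9 stages the overall factor is α^9 = (3.02/2.02)^(9/2).
= 1.49505^(9/2) = 6.109.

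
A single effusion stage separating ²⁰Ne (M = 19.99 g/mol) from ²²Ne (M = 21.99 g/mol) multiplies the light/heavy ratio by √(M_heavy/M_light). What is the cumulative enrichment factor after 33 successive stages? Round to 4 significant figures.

Overall factor = α^33 with α = √(21.99/19.99), i.e. (21.99/19.99)^(33/2).
= 1.10005^(33/2) = 4.823.

4.823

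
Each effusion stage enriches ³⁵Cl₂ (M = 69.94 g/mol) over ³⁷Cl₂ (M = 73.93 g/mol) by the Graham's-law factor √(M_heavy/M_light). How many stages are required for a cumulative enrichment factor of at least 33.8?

Single-stage factor α = √(73.93/69.94), so ln α = ½ ln(1.05705) = 0.02774.
Need α^N ≥ 33.8 ⇒ N ≥ ln(33.8) / ln α = 3.520 / 0.02774 = 126.91.
Minimum whole number of stages: N = 127.

127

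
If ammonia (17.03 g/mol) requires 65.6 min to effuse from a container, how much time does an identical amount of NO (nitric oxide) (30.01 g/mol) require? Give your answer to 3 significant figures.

87.1 min

Graham's law gives t_NO/t_NH₃ = √(M_NO/M_NH₃) = √(30.01/17.03) = √1.762 = 1.327.
So the time for NO is 65.6 × 1.327 = 87.1 min.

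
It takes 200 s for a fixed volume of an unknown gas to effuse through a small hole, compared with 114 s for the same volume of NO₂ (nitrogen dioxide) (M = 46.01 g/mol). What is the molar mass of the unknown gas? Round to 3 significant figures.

By Graham's law, t_X/t_NO₂ = √(M_X/M_NO₂).
200/114 = 1.754 = √(M_X/46.01)
M_X = 46.01 × 1.754² = 46.01 × 3.078 = 142 g/mol

142 g/mol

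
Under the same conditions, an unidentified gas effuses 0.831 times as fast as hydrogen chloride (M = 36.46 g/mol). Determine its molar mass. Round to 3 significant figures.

52.8 g/mol

By Graham's law, rate_X/rate_HCl = √(M_HCl/M_X).
0.831 = √(36.46/M_X)
M_X = 36.46 / 0.831² = 36.46 / 0.6906 = 52.8 g/mol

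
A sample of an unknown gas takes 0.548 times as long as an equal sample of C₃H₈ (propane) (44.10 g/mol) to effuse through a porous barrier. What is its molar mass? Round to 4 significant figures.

13.24 g/mol

Graham's law gives t_X/t_C₃H₈ = √(M_X/M_C₃H₈).
0.548 = √(M_X/44.10)
M_X = 44.10 × 0.548² = 44.10 × 0.3003 = 13.24 g/mol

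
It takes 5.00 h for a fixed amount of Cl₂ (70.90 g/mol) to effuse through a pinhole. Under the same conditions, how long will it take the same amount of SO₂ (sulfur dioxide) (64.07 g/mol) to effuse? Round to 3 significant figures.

Graham's law gives t_SO₂/t_Cl₂ = √(M_SO₂/M_Cl₂) = √(64.07/70.90) = √0.9037 = 0.9506.
So the time for SO₂ is 5.00 × 0.9506 = 4.75 h.

4.75 h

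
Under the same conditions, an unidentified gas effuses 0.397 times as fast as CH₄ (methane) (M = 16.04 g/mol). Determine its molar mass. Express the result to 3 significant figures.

By Graham's law, rate_X/rate_CH₄ = √(M_CH₄/M_X).
0.397 = √(16.04/M_X)
M_X = 16.04 / 0.397² = 16.04 / 0.1576 = 102 g/mol

102 g/mol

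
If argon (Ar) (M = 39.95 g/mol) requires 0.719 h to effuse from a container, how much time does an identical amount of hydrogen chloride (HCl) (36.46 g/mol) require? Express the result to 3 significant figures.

0.687 h

By Graham's law, t_HCl/t_Ar = √(M_HCl/M_Ar) = √(36.46/39.95) = √0.9126 = 0.9553.
So the time for HCl is 0.719 × 0.9553 = 0.687 h.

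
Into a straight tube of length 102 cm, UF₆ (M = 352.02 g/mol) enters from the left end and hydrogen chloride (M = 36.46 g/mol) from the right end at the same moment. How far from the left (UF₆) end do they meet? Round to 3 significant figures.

24.8 cm

Distances travelled in equal time are proportional to diffusion rates, so d_UF₆/d_HCl = √(M_HCl/M_UF₆) = √(36.46/352.02) = 0.3218.
With d_UF₆ + d_HCl = 102 cm, d_HCl = 102/(1 + 0.3218) = 77.17 cm.
d_UF₆ = 102 − 77.17 = 24.8 cm.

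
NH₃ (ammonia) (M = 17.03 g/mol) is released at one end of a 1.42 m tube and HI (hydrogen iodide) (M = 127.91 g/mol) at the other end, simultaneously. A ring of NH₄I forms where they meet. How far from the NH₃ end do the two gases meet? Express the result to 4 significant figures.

1.040 m

In equal time, each gas travels a distance ∝ its rate ∝ 1/√M, so d_NH₃/d_HI = √(M_HI/M_NH₃) = √(127.91/17.03) = 2.741.
With d_NH₃ + d_HI = 1.42 m, d_HI = 1.42/(1 + 2.741) = 0.3796 m.
d_NH₃ = 1.42 − 0.3796 = 1.040 m.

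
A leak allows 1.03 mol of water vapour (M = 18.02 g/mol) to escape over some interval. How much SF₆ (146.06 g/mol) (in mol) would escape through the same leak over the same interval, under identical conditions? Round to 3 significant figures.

Using Graham's law: rate_SF₆/rate_H₂O = √(M_H₂O/M_SF₆) = √(18.02/146.06) = √0.1234 = 0.3512.
So the amount for SF₆ is 1.03 × 0.3512 = 0.362 mol.

0.362 mol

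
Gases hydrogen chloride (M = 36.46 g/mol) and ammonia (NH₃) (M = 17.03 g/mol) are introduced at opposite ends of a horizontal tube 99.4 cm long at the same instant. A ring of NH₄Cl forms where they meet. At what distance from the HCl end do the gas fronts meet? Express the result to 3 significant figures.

In equal time, each gas travels a distance ∝ its rate ∝ 1/√M, so d_HCl/d_NH₃ = √(M_NH₃/M_HCl) = √(17.03/36.46) = 0.6834.
With d_HCl + d_NH₃ = 99.4 cm, d_NH₃ = 99.4/(1 + 0.6834) = 59.05 cm.
d_HCl = 99.4 − 59.05 = 40.4 cm.

40.4 cm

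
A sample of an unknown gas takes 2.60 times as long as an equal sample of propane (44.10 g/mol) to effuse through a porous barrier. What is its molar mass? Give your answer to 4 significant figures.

298.1 g/mol

Since effusion rate ∝ 1/√M, t_X/t_C₃H₈ = √(M_X/M_C₃H₈).
2.60 = √(M_X/44.10)
M_X = 44.10 × 2.60² = 44.10 × 6.760 = 298.1 g/mol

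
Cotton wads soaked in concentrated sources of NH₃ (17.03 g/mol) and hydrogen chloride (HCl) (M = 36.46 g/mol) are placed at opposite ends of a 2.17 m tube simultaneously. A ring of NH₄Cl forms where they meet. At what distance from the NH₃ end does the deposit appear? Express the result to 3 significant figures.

Distances travelled in equal time are proportional to diffusion rates, so d_NH₃/d_HCl = √(M_HCl/M_NH₃) = √(36.46/17.03) = 1.463.
With d_NH₃ + d_HCl = 2.17 m, d_HCl = 2.17/(1 + 1.463) = 0.8810 m.
d_NH₃ = 2.17 − 0.8810 = 1.29 m.

1.29 m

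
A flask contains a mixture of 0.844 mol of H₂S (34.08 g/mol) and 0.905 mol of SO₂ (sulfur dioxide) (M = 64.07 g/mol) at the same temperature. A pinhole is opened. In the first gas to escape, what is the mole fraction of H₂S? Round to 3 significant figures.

The effusion rate of species i is ∝ p_i/√M_i ∝ n_i/√M_i.
Mole fraction of H₂S in the effusate = (n_H₂S/√M_H₂S) / (n_H₂S/√M_H₂S + n_SO₂/√M_SO₂)
= (0.844/√34.08) / (0.844/√34.08 + 0.905/√64.07) = 0.1446/(0.1446 + 0.1131) = 0.561.

0.561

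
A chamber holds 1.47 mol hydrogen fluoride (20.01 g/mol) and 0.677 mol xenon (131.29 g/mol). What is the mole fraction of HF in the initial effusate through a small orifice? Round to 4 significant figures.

The effusion rate of species i is ∝ p_i/√M_i ∝ n_i/√M_i.
x_HF(eff) = (n_HF/√M_HF) / (n_HF/√M_HF + n_Xe/√M_Xe)
= (1.47/√20.01) / (1.47/√20.01 + 0.677/√131.29) = 0.3286/(0.3286 + 0.05908) = 0.8476.

0.8476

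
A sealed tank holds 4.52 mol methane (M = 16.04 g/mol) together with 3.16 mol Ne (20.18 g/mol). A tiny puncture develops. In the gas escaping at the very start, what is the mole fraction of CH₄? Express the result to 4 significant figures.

Each component's effusion rate ∝ (its partial pressure)·(1/√M) ∝ n_i/√M_i.
So x_CH₄ in the escaping gas = (n_CH₄/√M_CH₄) / Σ(n_i/√M_i)
= (4.52/√16.04) / (4.52/√16.04 + 3.16/√20.18) = 1.129/(1.129 + 0.7034) = 0.6160.

0.6160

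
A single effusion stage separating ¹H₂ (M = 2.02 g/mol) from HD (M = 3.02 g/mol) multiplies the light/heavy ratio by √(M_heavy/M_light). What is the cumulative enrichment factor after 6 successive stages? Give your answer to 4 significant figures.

3.342

Overall factor = α^6 with α = √(3.02/2.02), i.e. (3.02/2.02)^(6/2).
= 1.49505^3 = 3.342.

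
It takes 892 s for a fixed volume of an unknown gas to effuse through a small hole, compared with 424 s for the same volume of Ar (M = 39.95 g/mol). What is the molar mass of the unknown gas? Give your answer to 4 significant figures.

176.8 g/mol

By Graham's law, t_X/t_Ar = √(M_X/M_Ar).
892/424 = 2.104 = √(M_X/39.95)
M_X = 39.95 × 2.104² = 39.95 × 4.426 = 176.8 g/mol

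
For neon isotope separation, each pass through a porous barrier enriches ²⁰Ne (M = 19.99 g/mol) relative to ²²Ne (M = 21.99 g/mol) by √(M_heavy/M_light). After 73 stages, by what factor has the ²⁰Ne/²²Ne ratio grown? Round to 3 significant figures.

Overall factor = α^73 with α = √(21.99/19.99), i.e. (21.99/19.99)^(73/2).
= 1.10005^(73/2) = 32.5.

32.5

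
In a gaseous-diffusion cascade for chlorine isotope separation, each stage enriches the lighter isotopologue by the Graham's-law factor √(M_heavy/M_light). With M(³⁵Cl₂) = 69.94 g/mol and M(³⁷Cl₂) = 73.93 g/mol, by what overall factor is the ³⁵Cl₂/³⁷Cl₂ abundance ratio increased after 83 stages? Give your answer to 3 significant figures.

10.0

After 83 stages the ratio has grown by (√(73.93/69.94))^83 = (73.93/69.94)^(83/2).
= 1.05705^(83/2) = 10.0.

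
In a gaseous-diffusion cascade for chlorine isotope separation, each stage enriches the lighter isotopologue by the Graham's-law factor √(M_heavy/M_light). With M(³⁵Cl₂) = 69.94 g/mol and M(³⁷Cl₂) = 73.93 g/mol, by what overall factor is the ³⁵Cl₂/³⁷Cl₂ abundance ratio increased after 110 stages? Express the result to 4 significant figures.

Overall factor = α^110 with α = √(73.93/69.94), i.e. (73.93/69.94)^(110/2).
= 1.05705^55 = 21.15.

21.15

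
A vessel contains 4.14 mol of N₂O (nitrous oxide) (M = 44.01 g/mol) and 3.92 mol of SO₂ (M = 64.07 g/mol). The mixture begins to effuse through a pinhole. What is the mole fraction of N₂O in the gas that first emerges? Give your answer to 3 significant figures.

The effusion rate of species i is ∝ p_i/√M_i ∝ n_i/√M_i.
So x_N₂O in the escaping gas = (n_N₂O/√M_N₂O) / Σ(n_i/√M_i)
= (4.14/√44.01) / (4.14/√44.01 + 3.92/√64.07) = 0.6241/(0.6241 + 0.4897) = 0.560.

0.560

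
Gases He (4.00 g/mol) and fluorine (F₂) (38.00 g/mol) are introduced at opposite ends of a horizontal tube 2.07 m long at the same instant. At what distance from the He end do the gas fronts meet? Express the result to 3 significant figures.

1.56 m

In equal time, each gas travels a distance ∝ its rate ∝ 1/√M, so d_He/d_F₂ = √(M_F₂/M_He) = √(38.00/4.00) = 3.082.
With d_He + d_F₂ = 2.07 m, d_F₂ = 2.07/(1 + 3.082) = 0.5071 m.
d_He = 2.07 − 0.5071 = 1.56 m.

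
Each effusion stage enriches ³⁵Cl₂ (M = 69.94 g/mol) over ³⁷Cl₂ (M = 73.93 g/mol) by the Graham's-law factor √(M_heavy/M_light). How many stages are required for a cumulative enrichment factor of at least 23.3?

114

With α = √(73.93/69.94) per stage, ln α = ½ ln(1.05705) = 0.02774.
Need α^N ≥ 23.3 ⇒ N ≥ ln(23.3) / ln α = 3.148 / 0.02774 = 113.50.
Rounding up, N = 114 stages.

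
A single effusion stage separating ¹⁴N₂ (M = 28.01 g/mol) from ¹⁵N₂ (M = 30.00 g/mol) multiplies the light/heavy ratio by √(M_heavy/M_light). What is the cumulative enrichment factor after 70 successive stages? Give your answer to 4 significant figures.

Each stage multiplies the ratio by α = √(30.00/28.01), so after 70 stages the overall factor is α^70 = (30.00/28.01)^(70/2).
= 1.07105^35 = 11.05.

11.05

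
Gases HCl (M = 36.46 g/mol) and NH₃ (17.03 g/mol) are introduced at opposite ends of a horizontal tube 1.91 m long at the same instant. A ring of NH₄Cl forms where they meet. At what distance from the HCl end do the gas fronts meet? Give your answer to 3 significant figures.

0.775 m

Distances travelled in equal time are proportional to diffusion rates, so d_HCl/d_NH₃ = √(M_NH₃/M_HCl) = √(17.03/36.46) = 0.6834.
With d_HCl + d_NH₃ = 1.91 m, d_NH₃ = 1.91/(1 + 0.6834) = 1.135 m.
d_HCl = 1.91 − 1.135 = 0.775 m.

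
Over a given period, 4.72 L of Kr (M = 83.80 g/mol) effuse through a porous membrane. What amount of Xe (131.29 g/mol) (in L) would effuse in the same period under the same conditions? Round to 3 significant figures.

From Graham's law, rate_Xe/rate_Kr = √(M_Kr/M_Xe) = √(83.80/131.29) = √0.6383 = 0.7989.
So the volume for Xe is 4.72 × 0.7989 = 3.77 L.

3.77 L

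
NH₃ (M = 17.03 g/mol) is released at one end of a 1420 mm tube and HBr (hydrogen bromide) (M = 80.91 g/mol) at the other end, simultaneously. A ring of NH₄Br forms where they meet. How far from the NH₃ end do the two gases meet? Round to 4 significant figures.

In equal time, each gas travels a distance ∝ its rate ∝ 1/√M, so d_NH₃/d_HBr = √(M_HBr/M_NH₃) = √(80.91/17.03) = 2.180.
With d_NH₃ + d_HBr = 1420 mm, d_HBr = 1420/(1 + 2.180) = 446.6 mm.
d_NH₃ = 1420 − 446.6 = 973.4 mm.

973.4 mm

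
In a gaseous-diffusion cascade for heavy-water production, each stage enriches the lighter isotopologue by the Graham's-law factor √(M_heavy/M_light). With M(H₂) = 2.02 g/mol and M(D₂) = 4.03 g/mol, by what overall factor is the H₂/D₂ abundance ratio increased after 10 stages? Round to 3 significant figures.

After 10 stages the ratio has grown by (√(4.03/2.02))^10 = (4.03/2.02)^(10/2).
= 1.99505^5 = 31.6.

31.6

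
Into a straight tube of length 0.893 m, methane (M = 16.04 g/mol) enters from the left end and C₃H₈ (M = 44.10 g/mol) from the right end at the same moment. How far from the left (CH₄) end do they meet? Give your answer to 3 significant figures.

0.557 m

Distances travelled in equal time are proportional to diffusion rates, so d_CH₄/d_C₃H₈ = √(M_C₃H₈/M_CH₄) = √(44.10/16.04) = 1.658.
With d_CH₄ + d_C₃H₈ = 0.893 m, d_C₃H₈ = 0.893/(1 + 1.658) = 0.3360 m.
d_CH₄ = 0.893 − 0.3360 = 0.557 m.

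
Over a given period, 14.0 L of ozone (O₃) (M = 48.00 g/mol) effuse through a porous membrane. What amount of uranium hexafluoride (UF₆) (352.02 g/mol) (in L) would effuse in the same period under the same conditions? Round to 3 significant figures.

5.17 L

Graham's law gives rate_UF₆/rate_O₃ = √(M_O₃/M_UF₆) = √(48.00/352.02) = √0.1364 = 0.3693.
So the volume for UF₆ is 14.0 × 0.3693 = 5.17 L.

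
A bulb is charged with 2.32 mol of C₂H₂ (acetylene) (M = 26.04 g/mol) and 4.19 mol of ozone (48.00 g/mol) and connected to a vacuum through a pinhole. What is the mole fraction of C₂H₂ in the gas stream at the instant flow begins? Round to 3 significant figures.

0.429

The effusion rate of species i is ∝ p_i/√M_i ∝ n_i/√M_i.
So x_C₂H₂ in the escaping gas = (n_C₂H₂/√M_C₂H₂) / Σ(n_i/√M_i)
= (2.32/√26.04) / (2.32/√26.04 + 4.19/√48.00) = 0.4546/(0.4546 + 0.6048) = 0.429.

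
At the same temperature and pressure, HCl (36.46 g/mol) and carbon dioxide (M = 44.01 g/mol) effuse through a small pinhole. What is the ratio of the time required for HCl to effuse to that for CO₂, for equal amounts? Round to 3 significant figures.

Since effusion rate ∝ 1/√M, t_HCl/t_CO₂ = √(M_HCl/M_CO₂) = √(36.46/44.01) = √0.8284 = 0.910.

0.910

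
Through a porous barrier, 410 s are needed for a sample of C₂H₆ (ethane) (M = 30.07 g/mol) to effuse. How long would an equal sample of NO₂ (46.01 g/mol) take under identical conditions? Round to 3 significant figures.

From Graham's law, t_NO₂/t_C₂H₆ = √(M_NO₂/M_C₂H₆) = √(46.01/30.07) = √1.530 = 1.237.
So the time for NO₂ is 410 × 1.237 = 507 s.

507 s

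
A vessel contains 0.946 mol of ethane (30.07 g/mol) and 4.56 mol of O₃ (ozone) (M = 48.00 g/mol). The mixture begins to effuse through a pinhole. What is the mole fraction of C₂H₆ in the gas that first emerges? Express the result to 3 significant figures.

0.208

Each component's effusion rate ∝ (its partial pressure)·(1/√M) ∝ n_i/√M_i.
x_C₂H₆(eff) = (n_C₂H₆/√M_C₂H₆) / (n_C₂H₆/√M_C₂H₆ + n_O₃/√M_O₃)
= (0.946/√30.07) / (0.946/√30.07 + 4.56/√48.00) = 0.1725/(0.1725 + 0.6582) = 0.208.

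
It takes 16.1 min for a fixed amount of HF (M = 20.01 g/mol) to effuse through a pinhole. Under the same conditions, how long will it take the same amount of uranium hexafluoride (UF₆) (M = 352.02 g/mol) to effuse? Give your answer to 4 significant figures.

From Graham's law, t_UF₆/t_HF = √(M_UF₆/M_HF) = √(352.02/20.01) = √17.59 = 4.194.
So the time for UF₆ is 16.1 × 4.194 = 67.53 min.

67.53 min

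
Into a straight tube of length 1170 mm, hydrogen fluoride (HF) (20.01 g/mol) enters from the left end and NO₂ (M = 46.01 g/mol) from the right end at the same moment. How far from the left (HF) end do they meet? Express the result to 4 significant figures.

705.0 mm

Distances travelled in equal time are proportional to diffusion rates, so d_HF/d_NO₂ = √(M_NO₂/M_HF) = √(46.01/20.01) = 1.516.
With d_HF + d_NO₂ = 1170 mm, d_NO₂ = 1170/(1 + 1.516) = 465.0 mm.
d_HF = 1170 − 465.0 = 705.0 mm.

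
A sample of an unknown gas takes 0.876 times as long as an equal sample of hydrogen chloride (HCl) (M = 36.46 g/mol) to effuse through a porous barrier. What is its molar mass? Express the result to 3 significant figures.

28.0 g/mol

From Graham's law, t_X/t_HCl = √(M_X/M_HCl).
0.876 = √(M_X/36.46)
M_X = 36.46 × 0.876² = 36.46 × 0.7674 = 28.0 g/mol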